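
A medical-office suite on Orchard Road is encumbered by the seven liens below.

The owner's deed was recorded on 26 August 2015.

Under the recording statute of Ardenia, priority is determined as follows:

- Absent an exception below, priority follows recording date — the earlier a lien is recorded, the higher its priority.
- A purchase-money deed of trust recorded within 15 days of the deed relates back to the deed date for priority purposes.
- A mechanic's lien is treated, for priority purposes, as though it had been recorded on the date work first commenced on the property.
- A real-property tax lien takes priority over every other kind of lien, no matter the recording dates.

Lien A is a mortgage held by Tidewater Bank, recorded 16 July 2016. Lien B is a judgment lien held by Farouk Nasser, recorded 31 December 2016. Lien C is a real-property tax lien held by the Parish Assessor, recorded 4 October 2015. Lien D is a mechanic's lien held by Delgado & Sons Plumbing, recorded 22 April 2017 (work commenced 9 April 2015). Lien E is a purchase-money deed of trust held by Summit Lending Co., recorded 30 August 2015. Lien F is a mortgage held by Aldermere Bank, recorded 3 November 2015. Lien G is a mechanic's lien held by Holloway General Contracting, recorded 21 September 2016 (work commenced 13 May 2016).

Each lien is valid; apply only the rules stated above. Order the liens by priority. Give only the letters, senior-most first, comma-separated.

Effective dates: D relates back to 9 April 2015 (work commenced); E was recorded within the 15-day window, so its effective date is the deed date 26 August 2015; G's effective date is 13 May 2016, when work began.
C, as a real-property tax lien, has superpriority and ranks first.
The other liens, earliest effective date first: D (9 April 2015), E (26 August 2015), F (3 November 2015), G (13 May 2016), A (16 July 2016), B (31 December 2016).

C, D, E, F, G, A, B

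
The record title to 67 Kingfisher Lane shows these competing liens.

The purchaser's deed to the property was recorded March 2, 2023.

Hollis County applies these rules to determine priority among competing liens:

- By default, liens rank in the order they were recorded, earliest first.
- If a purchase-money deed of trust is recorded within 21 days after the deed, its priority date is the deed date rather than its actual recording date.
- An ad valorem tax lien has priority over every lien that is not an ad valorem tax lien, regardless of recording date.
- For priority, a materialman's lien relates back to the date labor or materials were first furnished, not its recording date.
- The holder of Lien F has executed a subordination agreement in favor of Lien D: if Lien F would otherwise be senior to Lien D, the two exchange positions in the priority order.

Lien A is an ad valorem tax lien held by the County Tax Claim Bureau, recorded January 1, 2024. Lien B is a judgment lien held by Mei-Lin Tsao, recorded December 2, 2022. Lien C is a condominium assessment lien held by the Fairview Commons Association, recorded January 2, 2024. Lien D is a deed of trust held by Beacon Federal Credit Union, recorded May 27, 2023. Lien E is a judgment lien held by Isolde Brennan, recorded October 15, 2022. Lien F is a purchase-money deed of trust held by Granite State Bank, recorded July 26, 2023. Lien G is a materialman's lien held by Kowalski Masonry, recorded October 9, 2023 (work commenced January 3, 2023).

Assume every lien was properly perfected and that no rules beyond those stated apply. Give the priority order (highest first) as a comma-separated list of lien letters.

First, effective dates: F was recorded 146 days after the deed — beyond 21 days — so no relation-back applies; G is treated as recorded January 3, 2023, the work-commencement date.
A is an ad valorem tax lien, so it outranks all other liens regardless of date.
Among the remaining liens, by effective date: E (October 15, 2022), B (December 2, 2022), G (January 3, 2023), D (May 27, 2023), F (July 26, 2023), C (January 2, 2024).
Since F is not senior to D, the subordination leaves the order unchanged.

A, E, B, G, D, F, C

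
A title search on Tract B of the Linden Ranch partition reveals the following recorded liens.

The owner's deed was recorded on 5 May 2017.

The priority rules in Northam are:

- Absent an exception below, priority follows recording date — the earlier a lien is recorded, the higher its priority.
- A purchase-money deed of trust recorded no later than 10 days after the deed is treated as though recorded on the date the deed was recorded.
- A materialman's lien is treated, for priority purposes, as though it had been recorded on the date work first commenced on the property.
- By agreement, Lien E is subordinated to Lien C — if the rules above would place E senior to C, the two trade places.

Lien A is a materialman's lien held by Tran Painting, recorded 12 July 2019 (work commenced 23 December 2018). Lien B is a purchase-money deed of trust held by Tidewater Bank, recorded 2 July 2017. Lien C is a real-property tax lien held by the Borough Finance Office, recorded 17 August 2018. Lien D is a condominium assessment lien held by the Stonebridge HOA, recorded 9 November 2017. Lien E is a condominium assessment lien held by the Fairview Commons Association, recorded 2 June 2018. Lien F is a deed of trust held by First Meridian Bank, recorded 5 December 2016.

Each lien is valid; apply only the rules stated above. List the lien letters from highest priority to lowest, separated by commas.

F, B, D, C, E, A

Effective dates after the stated exceptions: A's effective date is 23 December 2018, when work began; B was recorded 58 days after the deed — beyond 10 days — so no relation-back applies.
Ordering by effective date: F (5 December 2016), B (2 July 2017), D (9 November 2017), E (2 June 2018), C (17 August 2018), A (23 December 2018).
The subordination applies — E was senior to C — so E and C swap.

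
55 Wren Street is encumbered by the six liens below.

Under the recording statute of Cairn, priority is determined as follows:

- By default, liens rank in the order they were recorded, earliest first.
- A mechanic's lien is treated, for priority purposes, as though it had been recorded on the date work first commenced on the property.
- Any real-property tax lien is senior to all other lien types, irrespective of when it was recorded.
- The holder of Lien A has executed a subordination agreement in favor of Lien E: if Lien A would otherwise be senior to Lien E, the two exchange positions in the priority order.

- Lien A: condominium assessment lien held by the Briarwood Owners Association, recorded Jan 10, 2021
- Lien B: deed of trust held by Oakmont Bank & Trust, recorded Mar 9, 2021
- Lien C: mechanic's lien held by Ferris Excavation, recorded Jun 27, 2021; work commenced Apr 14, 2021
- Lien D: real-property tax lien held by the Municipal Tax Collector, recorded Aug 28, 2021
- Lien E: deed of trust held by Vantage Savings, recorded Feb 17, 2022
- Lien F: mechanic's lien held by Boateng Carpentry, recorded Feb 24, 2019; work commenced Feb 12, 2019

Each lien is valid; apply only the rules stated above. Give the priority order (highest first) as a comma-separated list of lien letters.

First, effective dates: C relates back to Apr 14, 2021 (work commenced); F relates back to Feb 12, 2019 (work commenced).
D is a real-property tax lien, so it outranks all other liens regardless of date.
Among the remaining liens, by effective date: F (Feb 12, 2019), A (Jan 10, 2021), B (Mar 9, 2021), C (Apr 14, 2021), E (Feb 17, 2022).
A would otherwise be senior to E, so under the subordination agreement A and E exchange positions.

D, F, E, B, C, A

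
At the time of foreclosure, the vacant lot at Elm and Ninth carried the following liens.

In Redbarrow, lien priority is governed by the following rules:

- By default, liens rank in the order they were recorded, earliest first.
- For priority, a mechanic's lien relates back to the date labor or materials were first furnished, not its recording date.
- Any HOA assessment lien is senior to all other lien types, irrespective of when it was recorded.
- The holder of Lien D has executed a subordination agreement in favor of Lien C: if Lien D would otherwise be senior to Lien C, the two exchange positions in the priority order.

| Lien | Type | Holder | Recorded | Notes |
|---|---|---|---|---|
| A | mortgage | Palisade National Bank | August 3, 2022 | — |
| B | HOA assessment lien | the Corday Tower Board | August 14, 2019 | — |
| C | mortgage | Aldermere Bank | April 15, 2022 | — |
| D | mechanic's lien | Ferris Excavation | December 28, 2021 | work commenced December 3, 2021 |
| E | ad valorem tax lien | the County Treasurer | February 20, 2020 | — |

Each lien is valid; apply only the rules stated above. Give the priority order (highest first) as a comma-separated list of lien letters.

B, E, C, D, A

Adjusting effective dates: D's effective date is December 3, 2021, when work began.
As an HOA assessment lien, B is senior to every other lien.
The other liens, earliest effective date first: E (February 20, 2020), D (December 3, 2021), C (April 15, 2022), A (August 3, 2022).
The subordination applies — D was senior to C — so D and C swap.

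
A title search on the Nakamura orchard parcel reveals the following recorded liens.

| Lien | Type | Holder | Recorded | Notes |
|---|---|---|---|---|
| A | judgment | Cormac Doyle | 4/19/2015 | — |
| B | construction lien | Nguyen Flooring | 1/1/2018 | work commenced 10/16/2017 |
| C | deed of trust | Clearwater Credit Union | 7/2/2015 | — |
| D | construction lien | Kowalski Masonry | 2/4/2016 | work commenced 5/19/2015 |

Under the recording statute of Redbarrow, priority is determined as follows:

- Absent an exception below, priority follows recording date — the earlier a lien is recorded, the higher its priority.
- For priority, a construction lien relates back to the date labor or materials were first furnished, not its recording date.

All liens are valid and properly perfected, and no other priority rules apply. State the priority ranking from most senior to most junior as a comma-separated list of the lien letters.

A, D, C, B

Effective dates: B is treated as recorded 10/16/2017, the work-commencement date; D is treated as recorded 5/19/2015, the work-commencement date.
Sorted by effective date: A (4/19/2015), D (5/19/2015), C (7/2/2015), B (10/16/2017).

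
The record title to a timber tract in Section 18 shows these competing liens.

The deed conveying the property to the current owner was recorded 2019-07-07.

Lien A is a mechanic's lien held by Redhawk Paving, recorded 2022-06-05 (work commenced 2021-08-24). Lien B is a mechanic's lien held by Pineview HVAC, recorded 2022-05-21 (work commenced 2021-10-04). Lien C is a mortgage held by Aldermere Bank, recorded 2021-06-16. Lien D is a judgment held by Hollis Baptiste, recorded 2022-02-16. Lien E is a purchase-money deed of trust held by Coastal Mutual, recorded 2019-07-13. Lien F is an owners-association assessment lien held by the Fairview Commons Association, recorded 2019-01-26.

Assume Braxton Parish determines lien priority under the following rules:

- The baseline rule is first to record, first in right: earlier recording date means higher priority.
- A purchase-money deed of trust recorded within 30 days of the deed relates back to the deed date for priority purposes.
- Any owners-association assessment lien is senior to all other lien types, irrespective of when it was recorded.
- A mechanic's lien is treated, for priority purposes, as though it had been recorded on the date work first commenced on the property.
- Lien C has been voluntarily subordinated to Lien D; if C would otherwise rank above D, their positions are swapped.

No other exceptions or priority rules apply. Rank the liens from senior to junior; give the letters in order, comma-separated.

F, E, D, A, B, C

Effective dates: A is treated as recorded 2021-08-24, the work-commencement date; B is treated as recorded 2021-10-04, the work-commencement date; E's effective date is the deed date, 2019-07-07.
F is an owners-association assessment lien, so it outranks all other liens regardless of date.
Remaining liens by effective date: E (2019-07-07), C (2021-06-16), A (2021-08-24), B (2021-10-04), D (2022-02-16).
C would otherwise be senior to D, so under the subordination agreement C and D exchange positions.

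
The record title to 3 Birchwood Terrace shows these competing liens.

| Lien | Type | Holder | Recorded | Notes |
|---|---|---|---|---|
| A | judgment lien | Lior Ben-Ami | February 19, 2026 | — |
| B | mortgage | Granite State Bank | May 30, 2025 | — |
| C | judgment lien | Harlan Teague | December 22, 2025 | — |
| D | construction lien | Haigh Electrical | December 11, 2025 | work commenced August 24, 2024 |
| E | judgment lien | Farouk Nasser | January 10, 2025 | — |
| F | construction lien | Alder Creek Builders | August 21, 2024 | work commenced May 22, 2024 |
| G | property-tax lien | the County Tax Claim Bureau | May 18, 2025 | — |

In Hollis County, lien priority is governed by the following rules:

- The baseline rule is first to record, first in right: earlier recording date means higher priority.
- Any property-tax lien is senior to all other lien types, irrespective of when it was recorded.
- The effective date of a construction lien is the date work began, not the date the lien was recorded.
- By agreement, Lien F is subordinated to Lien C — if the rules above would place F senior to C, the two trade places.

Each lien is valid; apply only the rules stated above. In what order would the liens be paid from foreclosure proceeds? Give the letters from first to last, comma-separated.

G, C, D, E, B, F, A

Adjusting effective dates: D's effective date is August 24, 2024, when work began; F's effective date is May 22, 2024, when work began.
As a property-tax lien, G is senior to every other lien.
Remaining liens by effective date: F (May 22, 2024), D (August 24, 2024), E (January 10, 2025), B (May 30, 2025), C (December 22, 2025), A (February 19, 2026).
The subordination applies — F was senior to C — so F and C swap.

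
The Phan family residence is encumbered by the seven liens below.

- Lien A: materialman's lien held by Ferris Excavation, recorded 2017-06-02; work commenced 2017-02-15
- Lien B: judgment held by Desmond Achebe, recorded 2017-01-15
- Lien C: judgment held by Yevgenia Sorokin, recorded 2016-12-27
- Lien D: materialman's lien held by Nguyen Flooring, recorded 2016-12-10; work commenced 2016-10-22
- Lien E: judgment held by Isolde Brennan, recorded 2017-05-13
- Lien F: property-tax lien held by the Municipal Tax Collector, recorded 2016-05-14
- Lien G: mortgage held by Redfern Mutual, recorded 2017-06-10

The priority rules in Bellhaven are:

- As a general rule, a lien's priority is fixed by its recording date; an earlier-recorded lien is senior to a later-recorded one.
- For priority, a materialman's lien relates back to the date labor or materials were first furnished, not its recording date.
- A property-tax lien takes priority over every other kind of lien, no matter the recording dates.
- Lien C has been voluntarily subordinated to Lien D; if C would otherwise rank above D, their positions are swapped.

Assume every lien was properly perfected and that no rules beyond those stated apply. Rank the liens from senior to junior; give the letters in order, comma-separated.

F, D, C, B, A, E, G

Effective dates: A's effective date is 2017-02-15, when work began; D's effective date is 2016-10-22, when work began.
As a property-tax lien, F is senior to every other lien.
Among the remaining liens, by effective date: D (2016-10-22), C (2016-12-27), B (2017-01-15), A (2017-02-15), E (2017-05-13), G (2017-06-10).
C is already junior to D, so the subordination agreement changes nothing.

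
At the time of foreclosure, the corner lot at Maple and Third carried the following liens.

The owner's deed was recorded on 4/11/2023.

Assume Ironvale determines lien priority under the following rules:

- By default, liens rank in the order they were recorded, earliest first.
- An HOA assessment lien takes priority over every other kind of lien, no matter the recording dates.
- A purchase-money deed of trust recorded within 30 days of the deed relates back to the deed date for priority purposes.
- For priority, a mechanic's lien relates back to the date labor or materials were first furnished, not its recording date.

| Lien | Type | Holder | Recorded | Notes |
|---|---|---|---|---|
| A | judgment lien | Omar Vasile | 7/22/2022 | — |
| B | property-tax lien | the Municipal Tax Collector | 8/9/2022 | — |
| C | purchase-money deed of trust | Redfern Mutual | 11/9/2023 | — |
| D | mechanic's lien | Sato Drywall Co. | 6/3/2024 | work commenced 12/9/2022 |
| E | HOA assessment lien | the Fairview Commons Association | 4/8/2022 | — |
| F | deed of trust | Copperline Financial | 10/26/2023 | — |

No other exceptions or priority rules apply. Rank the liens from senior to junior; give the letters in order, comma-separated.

E, A, B, D, F, C

Effective dates: C was recorded 212 days after the deed — beyond 30 days — so no relation-back applies; D relates back to 12/9/2022 (work commenced).
As an HOA assessment lien, E is senior to every other lien.
The other liens, earliest effective date first: A (7/22/2022), B (8/9/2022), D (12/9/2022), F (10/26/2023), C (11/9/2023).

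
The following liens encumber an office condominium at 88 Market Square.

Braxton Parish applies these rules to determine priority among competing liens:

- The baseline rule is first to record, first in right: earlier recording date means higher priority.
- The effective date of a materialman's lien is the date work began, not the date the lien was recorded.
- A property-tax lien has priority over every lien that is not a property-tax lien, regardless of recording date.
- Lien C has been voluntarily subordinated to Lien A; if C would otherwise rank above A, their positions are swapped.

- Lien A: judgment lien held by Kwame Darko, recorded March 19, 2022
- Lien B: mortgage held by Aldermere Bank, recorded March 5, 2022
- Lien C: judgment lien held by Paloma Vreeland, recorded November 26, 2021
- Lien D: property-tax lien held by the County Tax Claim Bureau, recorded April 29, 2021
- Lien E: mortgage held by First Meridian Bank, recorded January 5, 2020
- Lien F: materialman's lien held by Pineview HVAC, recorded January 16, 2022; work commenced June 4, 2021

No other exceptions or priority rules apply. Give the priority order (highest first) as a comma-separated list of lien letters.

D, E, F, A, B, C

Adjusting effective dates: F's effective date is June 4, 2021, when work began.
As a property-tax lien, D is senior to every other lien.
Ordering the rest by effective date: E (January 5, 2020), F (June 4, 2021), C (November 26, 2021), B (March 5, 2022), A (March 19, 2022).
C is senior to A before the subordination, so the two trade places.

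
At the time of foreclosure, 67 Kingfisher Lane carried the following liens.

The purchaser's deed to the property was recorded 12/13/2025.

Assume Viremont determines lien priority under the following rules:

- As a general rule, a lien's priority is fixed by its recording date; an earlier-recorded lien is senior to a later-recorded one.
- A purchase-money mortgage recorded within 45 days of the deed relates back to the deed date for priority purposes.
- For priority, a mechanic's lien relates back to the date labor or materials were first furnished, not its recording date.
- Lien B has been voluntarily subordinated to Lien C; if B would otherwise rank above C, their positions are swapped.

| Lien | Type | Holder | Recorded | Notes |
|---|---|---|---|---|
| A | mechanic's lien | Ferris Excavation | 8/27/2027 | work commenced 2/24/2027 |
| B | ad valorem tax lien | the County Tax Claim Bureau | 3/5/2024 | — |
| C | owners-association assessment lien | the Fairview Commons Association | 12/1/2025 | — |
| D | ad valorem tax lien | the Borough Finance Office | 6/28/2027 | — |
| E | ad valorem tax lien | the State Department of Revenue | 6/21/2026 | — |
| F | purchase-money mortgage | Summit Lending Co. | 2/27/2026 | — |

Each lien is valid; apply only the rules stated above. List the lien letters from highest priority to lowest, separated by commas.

Effective dates after the stated exceptions: A is treated as recorded 2/24/2027, the work-commencement date; F missed the 45-day window (76 days after the deed), so its recording date stands.
Sorted by effective date: B (3/5/2024), C (12/1/2025), F (2/27/2026), E (6/21/2026), A (2/24/2027), D (6/28/2027).
Because B would otherwise rank above C, the subordination swaps them.

C, B, F, E, A, D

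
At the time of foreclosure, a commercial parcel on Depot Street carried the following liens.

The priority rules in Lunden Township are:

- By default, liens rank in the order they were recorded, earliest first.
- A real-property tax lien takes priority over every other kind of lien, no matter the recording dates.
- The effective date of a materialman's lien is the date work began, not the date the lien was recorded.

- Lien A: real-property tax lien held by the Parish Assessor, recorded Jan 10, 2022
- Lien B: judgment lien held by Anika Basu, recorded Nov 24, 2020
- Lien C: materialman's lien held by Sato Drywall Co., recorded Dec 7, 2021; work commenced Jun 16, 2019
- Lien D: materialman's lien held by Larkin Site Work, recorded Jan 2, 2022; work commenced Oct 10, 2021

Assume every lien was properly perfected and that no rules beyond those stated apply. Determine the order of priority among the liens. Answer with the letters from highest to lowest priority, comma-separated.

A, C, B, D

Effective dates after the stated exceptions: C relates back to Jun 16, 2019 (work commenced); D relates back to Oct 10, 2021 (work commenced).
A is a real-property tax lien and takes priority over every other lien.
Among the remaining liens, by effective date: C (Jun 16, 2019), B (Nov 24, 2020), D (Oct 10, 2021).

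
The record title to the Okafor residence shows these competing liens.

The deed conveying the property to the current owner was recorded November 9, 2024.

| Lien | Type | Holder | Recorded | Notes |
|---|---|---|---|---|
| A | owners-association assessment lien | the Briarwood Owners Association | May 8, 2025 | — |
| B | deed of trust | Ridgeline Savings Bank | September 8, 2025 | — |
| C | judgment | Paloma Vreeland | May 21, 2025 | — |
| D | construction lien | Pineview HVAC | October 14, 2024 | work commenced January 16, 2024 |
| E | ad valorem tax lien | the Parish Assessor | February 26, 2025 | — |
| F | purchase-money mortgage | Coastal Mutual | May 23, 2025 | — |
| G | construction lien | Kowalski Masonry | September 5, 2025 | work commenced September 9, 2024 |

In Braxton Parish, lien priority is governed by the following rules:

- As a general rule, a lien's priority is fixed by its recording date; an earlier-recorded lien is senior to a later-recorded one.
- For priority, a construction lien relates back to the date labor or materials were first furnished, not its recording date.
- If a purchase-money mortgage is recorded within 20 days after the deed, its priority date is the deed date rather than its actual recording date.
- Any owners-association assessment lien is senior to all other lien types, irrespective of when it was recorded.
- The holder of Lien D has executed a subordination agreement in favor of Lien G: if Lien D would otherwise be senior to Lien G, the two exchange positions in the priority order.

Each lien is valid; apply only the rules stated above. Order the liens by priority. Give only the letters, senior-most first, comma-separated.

Effective dates: D relates back to January 16, 2024 (work commenced); F was recorded 195 days after the deed, outside the 20-day window, so it keeps its recording date; G relates back to September 9, 2024 (work commenced).
A, as an owners-association assessment lien, has superpriority and ranks first.
Ordering the rest by effective date: D (January 16, 2024), G (September 9, 2024), E (February 26, 2025), C (May 21, 2025), F (May 23, 2025), B (September 8, 2025).
Because D would otherwise rank above G, the subordination swaps them.

A, G, D, E, C, F, B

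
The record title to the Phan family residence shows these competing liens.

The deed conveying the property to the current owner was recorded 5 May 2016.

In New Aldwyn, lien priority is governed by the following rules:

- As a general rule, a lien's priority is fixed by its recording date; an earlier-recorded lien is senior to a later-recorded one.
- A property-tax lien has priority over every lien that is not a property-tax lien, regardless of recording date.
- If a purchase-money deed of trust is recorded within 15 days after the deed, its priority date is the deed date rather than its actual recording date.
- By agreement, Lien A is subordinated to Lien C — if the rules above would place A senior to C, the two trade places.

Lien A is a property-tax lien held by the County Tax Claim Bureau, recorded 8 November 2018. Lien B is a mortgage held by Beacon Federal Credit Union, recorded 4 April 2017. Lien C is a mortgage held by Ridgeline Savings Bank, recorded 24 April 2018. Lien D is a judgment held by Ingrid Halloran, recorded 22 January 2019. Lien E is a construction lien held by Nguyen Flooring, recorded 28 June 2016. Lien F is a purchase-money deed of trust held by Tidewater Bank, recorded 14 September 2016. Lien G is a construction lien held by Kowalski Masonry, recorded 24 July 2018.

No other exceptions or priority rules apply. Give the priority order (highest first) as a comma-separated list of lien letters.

C, E, F, B, A, G, D

Effective dates: F missed the 15-day window (132 days after the deed), so its recording date stands.
A, as a property-tax lien, has superpriority and ranks first.
Among the remaining liens, by effective date: E (28 June 2016), F (14 September 2016), B (4 April 2017), C (24 April 2018), G (24 July 2018), D (22 January 2019).
Because A would otherwise rank above C, the subordination swaps them.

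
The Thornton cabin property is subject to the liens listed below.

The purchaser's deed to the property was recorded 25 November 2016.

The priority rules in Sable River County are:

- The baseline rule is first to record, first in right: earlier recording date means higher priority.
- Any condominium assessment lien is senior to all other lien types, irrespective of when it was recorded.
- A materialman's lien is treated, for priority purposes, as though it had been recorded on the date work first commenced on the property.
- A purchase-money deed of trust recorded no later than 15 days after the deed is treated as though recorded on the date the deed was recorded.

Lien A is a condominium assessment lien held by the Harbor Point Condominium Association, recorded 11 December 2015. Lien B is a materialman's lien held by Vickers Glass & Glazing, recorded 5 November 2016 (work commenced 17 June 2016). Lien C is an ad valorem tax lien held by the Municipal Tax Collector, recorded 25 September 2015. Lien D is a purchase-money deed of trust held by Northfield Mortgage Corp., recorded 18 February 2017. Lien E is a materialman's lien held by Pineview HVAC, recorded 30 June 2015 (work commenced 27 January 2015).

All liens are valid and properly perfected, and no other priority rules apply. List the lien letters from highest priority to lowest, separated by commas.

Adjusting effective dates: B relates back to 17 June 2016 (work commenced); D was recorded 85 days after the deed, outside the 15-day window, so it keeps its recording date; E's effective date is 27 January 2015, when work began.
A is a condominium assessment lien and takes priority over every other lien.
The other liens, earliest effective date first: E (27 January 2015), C (25 September 2015), B (17 June 2016), D (18 February 2017).

A, E, C, B, D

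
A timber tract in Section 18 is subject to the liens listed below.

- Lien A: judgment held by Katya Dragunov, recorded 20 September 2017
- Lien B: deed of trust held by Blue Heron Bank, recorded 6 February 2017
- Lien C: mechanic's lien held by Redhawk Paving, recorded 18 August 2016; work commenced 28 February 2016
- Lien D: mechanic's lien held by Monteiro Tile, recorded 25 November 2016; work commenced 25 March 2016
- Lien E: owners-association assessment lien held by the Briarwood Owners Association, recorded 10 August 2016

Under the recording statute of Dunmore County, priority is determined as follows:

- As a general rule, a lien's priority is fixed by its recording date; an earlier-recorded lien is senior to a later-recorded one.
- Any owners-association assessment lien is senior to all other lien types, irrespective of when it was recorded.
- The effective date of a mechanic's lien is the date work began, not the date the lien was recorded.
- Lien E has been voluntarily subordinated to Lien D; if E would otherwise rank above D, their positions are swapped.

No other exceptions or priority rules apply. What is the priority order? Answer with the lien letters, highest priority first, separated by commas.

Effective dates: C relates back to 28 February 2016 (work commenced); D relates back to 25 March 2016 (work commenced).
E is an owners-association assessment lien, so it outranks all other liens regardless of date.
The other liens, earliest effective date first: C (28 February 2016), D (25 March 2016), B (6 February 2017), A (20 September 2017).
E is senior to D before the subordination, so the two trade places.

D, C, E, B, A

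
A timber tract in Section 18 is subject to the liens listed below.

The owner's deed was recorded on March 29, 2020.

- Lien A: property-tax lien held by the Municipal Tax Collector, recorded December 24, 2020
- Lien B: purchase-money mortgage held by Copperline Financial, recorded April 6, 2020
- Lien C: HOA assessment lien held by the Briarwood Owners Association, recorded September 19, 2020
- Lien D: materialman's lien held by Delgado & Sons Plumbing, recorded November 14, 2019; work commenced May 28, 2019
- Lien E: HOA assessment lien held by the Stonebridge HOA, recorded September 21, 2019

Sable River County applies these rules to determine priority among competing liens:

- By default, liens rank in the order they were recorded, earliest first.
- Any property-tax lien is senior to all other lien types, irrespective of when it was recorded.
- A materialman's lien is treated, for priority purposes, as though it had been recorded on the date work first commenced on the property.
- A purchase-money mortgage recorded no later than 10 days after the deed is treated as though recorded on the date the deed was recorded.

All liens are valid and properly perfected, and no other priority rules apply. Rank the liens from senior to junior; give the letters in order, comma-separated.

A, D, E, B, C

First, effective dates: B's effective date is the deed date, March 29, 2020; D is treated as recorded May 28, 2019, the work-commencement date.
A is a property-tax lien and takes priority over every other lien.
The other liens, earliest effective date first: D (May 28, 2019), E (September 21, 2019), B (March 29, 2020), C (September 19, 2020).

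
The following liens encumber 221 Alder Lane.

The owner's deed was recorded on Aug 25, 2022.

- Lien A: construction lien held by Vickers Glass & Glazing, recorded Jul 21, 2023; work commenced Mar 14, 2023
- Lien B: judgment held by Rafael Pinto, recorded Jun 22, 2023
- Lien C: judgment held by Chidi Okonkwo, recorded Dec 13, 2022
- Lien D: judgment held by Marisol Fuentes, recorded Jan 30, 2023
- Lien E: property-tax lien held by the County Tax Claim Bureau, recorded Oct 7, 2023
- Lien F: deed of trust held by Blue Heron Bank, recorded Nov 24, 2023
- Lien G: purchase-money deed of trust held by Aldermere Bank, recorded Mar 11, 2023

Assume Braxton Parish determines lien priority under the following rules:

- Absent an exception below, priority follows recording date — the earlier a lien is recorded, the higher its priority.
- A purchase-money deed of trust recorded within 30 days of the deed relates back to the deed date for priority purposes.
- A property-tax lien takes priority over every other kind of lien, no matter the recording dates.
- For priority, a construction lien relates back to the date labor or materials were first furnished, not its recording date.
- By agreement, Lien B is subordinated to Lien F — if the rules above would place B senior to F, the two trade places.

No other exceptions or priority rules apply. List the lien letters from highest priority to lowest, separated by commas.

E, C, D, G, A, F, B

First, effective dates: A relates back to Mar 14, 2023 (work commenced); G was recorded 198 days after the deed, outside the 30-day window, so it keeps its recording date.
E, as a property-tax lien, has superpriority and ranks first.
Ordering the rest by effective date: C (Dec 13, 2022), D (Jan 30, 2023), G (Mar 11, 2023), A (Mar 14, 2023), B (Jun 22, 2023), F (Nov 24, 2023).
B is senior to F before the subordination, so the two trade places.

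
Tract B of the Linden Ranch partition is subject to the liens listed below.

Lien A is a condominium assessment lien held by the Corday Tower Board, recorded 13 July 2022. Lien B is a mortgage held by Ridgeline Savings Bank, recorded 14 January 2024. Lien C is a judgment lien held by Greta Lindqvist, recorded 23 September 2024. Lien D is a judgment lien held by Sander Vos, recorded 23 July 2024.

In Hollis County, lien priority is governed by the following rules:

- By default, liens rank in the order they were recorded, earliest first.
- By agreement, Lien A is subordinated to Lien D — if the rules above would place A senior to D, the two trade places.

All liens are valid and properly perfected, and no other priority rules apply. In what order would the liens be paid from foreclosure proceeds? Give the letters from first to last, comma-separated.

Sorted by effective date: A (13 July 2022), B (14 January 2024), D (23 July 2024), C (23 September 2024).
The subordination applies — A was senior to D — so A and D swap.

D, B, A, C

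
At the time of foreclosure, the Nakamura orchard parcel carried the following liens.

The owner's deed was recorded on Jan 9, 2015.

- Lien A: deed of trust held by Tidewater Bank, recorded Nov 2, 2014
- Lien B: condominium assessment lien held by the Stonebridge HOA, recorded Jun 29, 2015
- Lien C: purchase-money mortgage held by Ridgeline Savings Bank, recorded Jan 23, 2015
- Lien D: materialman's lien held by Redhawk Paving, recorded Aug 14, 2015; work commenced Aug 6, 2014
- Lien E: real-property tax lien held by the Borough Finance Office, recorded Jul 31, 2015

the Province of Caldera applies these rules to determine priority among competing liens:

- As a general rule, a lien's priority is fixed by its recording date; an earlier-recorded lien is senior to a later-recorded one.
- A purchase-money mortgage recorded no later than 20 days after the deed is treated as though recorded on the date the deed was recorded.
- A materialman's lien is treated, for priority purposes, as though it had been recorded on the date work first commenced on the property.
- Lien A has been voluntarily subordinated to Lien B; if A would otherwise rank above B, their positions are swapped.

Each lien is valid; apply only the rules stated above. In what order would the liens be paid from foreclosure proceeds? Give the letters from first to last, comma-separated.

D, B, C, A, E

Effective dates after the stated exceptions: C relates back to the deed date Jan 9, 2015; D relates back to Aug 6, 2014 (work commenced).
Sorted by effective date: D (Aug 6, 2014), A (Nov 2, 2014), C (Jan 9, 2015), B (Jun 29, 2015), E (Jul 31, 2015).
Because A would otherwise rank above B, the subordination swaps them.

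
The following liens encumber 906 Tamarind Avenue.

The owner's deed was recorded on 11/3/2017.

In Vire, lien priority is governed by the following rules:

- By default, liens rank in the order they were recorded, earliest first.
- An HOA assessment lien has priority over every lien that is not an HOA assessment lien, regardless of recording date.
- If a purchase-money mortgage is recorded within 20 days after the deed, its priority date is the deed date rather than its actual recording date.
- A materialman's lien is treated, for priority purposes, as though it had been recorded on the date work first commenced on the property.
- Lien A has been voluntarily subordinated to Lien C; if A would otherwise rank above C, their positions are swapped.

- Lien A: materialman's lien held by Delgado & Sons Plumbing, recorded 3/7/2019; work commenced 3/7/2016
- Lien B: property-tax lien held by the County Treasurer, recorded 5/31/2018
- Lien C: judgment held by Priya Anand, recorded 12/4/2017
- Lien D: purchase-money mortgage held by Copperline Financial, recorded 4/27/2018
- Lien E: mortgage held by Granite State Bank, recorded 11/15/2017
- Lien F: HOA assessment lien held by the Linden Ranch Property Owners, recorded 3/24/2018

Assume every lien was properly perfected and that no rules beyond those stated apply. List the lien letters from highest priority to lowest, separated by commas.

F, C, E, A, D, B

Effective dates after the stated exceptions: A's effective date is 3/7/2016, when work began; D was recorded 175 days after the deed, outside the 20-day window, so it keeps its recording date.
As an HOA assessment lien, F is senior to every other lien.
Remaining liens by effective date: A (3/7/2016), E (11/15/2017), C (12/4/2017), D (4/27/2018), B (5/31/2018).
Because A would otherwise rank above C, the subordination swaps them.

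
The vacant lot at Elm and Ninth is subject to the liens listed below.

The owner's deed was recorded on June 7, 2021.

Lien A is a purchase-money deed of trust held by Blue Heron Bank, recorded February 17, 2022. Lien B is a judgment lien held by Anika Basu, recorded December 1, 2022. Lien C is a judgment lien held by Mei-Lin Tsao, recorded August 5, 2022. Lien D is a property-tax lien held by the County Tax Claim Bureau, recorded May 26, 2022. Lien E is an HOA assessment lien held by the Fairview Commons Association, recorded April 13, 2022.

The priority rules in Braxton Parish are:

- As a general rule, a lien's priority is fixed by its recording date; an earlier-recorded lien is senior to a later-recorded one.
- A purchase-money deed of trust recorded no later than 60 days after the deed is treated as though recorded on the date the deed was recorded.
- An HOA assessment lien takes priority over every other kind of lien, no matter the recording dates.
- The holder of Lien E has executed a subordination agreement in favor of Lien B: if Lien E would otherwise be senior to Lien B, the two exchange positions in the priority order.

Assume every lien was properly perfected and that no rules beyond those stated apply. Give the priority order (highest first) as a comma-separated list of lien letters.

B, A, D, C, E

Adjusting effective dates: A missed the 60-day window (255 days after the deed), so its recording date stands.
E, as an HOA assessment lien, has superpriority and ranks first.
Remaining liens by effective date: A (February 17, 2022), D (May 26, 2022), C (August 5, 2022), B (December 1, 2022).
Because E would otherwise rank above B, the subordination swaps them.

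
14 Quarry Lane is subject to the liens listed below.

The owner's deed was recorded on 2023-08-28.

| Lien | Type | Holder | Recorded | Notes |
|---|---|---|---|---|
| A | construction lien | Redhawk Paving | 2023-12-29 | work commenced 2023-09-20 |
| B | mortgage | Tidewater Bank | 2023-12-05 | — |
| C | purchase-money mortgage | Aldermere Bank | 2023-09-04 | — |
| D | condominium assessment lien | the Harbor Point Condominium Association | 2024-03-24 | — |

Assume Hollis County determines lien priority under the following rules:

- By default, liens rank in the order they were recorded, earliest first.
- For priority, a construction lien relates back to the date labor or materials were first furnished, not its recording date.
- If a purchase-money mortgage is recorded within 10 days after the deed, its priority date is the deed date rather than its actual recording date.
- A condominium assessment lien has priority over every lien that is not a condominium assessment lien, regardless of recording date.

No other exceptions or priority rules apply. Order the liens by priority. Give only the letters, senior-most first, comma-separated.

Effective dates after the stated exceptions: A is treated as recorded 2023-09-20, the work-commencement date; C was recorded within the 10-day window, so its effective date is the deed date 2023-08-28.
D is a condominium assessment lien, so it outranks all other liens regardless of date.
Among the remaining liens, by effective date: C (2023-08-28), A (2023-09-20), B (2023-12-05).

D, C, A, B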